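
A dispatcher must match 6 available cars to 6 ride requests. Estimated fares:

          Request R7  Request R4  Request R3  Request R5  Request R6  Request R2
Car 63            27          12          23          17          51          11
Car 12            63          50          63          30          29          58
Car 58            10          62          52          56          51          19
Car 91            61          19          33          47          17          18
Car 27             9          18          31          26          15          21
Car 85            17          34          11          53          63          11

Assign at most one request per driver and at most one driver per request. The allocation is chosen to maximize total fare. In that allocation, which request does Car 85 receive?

Car 85 receives Request R5.

Optimal: Car 63→Request R6 ($51), Car 12→Request R2 ($58), Car 58→Request R4 ($62), Car 91→Request R7 ($61), Car 27→Request R3 ($31), Car 85→Request R5 ($53) — total 51+58+62+61+31+53 = $316.
Swapping Car 58↔Car 91 (Car 58→Request R7 $10, Car 91→Request R4 $19) loses 94.
Car 85's own top request is Request R6 ($63), but forcing Car 85→Request R6 and reassigning the rest optimally gives only $293 — worse by 23.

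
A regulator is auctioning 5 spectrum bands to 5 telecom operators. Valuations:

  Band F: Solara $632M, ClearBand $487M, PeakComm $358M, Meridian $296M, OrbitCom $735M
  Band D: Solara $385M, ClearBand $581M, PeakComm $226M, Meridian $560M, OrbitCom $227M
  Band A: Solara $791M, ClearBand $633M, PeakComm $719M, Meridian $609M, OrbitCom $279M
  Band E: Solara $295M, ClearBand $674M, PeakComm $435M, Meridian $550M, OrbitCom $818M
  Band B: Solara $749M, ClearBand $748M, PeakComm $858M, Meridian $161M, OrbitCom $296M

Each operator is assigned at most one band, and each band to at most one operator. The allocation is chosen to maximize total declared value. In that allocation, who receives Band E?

Optimal: Solara→Band A ($791M), ClearBand→Band E ($674M), PeakComm→Band B ($858M), Meridian→Band D ($560M), OrbitCom→Band F ($735M) — total 791+674+858+560+735 = $3618M.
Max-entry greedy (repeatedly take the single best remaining cell) gives $3344M, worse by 274.
Next-best assignment: Solara→Band A, ClearBand→Band D, PeakComm→Band B, Meridian→Band E, OrbitCom→Band F = $3515M.
Checked against all permutations: $3618M is optimal.
ClearBand's own top band is Band B ($748M), but forcing ClearBand→Band B and reassigning the rest optimally gives only $3477M — worse by 141.

ClearBand receives Band E.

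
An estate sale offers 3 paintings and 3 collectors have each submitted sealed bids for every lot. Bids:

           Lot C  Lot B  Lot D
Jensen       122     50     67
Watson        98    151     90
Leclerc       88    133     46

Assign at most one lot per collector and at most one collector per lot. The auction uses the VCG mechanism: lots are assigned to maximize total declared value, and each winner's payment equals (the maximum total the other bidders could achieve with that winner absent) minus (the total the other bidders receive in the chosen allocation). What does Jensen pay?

Jensen pays $16.

Efficient allocation: Jensen→Lot C ($122), Watson→Lot D ($90), Leclerc→Lot B ($133); total welfare W = $345.
Jensen receives Lot C at value $122, so the others get W − 122 = $223.
Without Jensen: best allocation of the remaining 2 bidders over all 3 lots is Watson→Lot B ($151), Leclerc→Lot C ($88), total $239.
VCG payment = (others' best without Jensen) − (others' welfare with Jensen) = 239 − 223 = $16.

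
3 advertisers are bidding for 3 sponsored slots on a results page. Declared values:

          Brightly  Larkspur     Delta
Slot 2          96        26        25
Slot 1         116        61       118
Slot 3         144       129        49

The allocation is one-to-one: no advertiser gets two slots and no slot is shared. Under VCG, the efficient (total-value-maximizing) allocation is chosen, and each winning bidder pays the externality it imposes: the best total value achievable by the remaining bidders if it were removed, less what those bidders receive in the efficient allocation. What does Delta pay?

Delta pays $20.

Efficient allocation: Brightly→Slot 2 ($96), Larkspur→Slot 3 ($129), Delta→Slot 1 ($118); total welfare W = $343.
Delta receives Slot 1 at value $118, so the others get W − 118 = $225.
Without Delta: best allocation of the remaining 2 bidders over all 3 slots is Brightly→Slot 1 ($116), Larkspur→Slot 3 ($129), total $245.
VCG payment = (others' best without Delta) − (others' welfare with Delta) = 245 − 225 = $20.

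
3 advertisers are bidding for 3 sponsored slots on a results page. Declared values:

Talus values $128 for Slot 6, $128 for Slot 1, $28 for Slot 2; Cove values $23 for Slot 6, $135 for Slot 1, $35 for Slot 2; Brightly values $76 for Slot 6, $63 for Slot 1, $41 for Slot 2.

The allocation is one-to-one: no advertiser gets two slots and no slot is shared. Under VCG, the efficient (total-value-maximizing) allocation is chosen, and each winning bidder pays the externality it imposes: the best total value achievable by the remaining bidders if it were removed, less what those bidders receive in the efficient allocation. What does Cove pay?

Cove pays $35.

Efficient allocation: Talus→Slot 6 ($128), Cove→Slot 1 ($135), Brightly→Slot 2 ($41); total welfare W = $304.
Cove receives Slot 1 at value $135, so the others get W − 135 = $169.
Without Cove: best allocation of the remaining 2 bidders over all 3 slots is Talus→Slot 1 ($128), Brightly→Slot 6 ($76), total $204.
VCG payment = (others' best without Cove) − (others' welfare with Cove) = 204 − 169 = $35.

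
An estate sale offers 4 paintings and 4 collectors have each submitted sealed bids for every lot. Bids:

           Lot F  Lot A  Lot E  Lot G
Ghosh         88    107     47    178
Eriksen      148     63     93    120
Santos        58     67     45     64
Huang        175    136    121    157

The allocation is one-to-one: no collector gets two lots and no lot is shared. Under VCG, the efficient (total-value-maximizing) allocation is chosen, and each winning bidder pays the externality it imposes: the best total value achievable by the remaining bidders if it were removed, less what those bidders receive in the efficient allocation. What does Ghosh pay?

Efficient allocation: Ghosh→Lot G ($178), Eriksen→Lot F ($148), Santos→Lot A ($67), Huang→Lot E ($121); total welfare W = $514.
Ghosh receives Lot G at value $178, so the others get W − 178 = $336.
Without Ghosh: best allocation of the remaining 3 bidders over all 4 lots is Eriksen→Lot F ($148), Santos→Lot A ($67), Huang→Lot G ($157), total $372.
VCG payment = (others' best without Ghosh) − (others' welfare with Ghosh) = 372 − 336 = $36.

Ghosh pays $36.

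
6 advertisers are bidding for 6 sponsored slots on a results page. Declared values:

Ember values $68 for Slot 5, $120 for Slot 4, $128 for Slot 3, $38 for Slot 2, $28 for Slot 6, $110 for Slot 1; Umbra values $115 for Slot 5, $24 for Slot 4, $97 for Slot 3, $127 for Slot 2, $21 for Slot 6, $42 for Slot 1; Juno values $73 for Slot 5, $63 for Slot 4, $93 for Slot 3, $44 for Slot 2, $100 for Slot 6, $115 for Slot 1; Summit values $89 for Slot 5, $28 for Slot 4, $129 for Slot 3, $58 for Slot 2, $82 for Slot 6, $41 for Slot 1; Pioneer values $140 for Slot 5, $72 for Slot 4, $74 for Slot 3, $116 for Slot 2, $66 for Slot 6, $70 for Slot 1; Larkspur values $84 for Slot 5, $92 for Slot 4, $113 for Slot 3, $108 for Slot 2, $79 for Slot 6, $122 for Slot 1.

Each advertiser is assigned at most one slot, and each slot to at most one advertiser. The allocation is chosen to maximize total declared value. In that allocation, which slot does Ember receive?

Optimal: Ember→Slot 4 ($120), Umbra→Slot 2 ($127), Juno→Slot 6 ($100), Summit→Slot 3 ($129), Pioneer→Slot 5 ($140), Larkspur→Slot 1 ($122) — total 120+127+100+129+140+122 = $738.
Row-greedy (each advertiser in turn takes its best remaining slot) gives $610, worse by 128.
Next-best assignment: Ember→Slot 4, Umbra→Slot 2, Juno→Slot 1, Summit→Slot 3, Pioneer→Slot 5, Larkspur→Slot 6 = $710.
Swapping Larkspur↔Pioneer (Larkspur→Slot 5 $84, Pioneer→Slot 1 $70) loses 108.
Ember's own top slot is Slot 3 ($128), but forcing Ember→Slot 3 and reassigning the rest optimally gives only $684 — worse by 54.

Ember receives Slot 4.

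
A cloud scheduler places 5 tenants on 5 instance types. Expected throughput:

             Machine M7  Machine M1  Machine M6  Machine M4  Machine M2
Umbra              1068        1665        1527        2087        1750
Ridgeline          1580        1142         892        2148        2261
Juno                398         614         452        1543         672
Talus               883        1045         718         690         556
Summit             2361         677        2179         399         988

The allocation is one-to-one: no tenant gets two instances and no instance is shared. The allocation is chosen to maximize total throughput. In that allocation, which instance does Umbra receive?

Umbra receives Machine M6.

This is the linear assignment problem.
Optimal: Umbra→Machine M6 (1527 ops/s), Ridgeline→Machine M2 (2261 ops/s), Juno→Machine M4 (1543 ops/s), Talus→Machine M1 (1045 ops/s), Summit→Machine M7 (2361 ops/s) — total 1527+2261+1543+1045+2361 = 8737 ops/s.
Row-greedy (each tenant in turn takes its best remaining instance) gives 8024 ops/s, worse by 713.
Every other assignment is strictly worse.
Umbra's own top instance is Machine M4 (2087 ops/s), but forcing Umbra→Machine M4 and reassigning the rest optimally gives only 8206 ops/s — worse by 531.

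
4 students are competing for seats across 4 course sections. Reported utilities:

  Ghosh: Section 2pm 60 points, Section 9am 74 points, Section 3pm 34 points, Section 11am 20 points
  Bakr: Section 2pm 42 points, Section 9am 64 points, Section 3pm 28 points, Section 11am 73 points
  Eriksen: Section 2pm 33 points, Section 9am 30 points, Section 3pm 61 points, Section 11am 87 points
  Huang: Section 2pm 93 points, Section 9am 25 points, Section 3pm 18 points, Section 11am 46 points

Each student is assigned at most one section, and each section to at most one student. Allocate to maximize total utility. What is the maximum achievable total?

Maximum total: 301 points

Optimal: Ghosh→Section 9am (74 points), Bakr→Section 11am (73 points), Eriksen→Section 3pm (61 points), Huang→Section 2pm (93 points) — total 74+73+61+93 = 301 points.
Max-entry greedy (repeatedly take the single best remaining cell) gives 282 points, worse by 19.
Checked against all permutations: 301 points is optimal.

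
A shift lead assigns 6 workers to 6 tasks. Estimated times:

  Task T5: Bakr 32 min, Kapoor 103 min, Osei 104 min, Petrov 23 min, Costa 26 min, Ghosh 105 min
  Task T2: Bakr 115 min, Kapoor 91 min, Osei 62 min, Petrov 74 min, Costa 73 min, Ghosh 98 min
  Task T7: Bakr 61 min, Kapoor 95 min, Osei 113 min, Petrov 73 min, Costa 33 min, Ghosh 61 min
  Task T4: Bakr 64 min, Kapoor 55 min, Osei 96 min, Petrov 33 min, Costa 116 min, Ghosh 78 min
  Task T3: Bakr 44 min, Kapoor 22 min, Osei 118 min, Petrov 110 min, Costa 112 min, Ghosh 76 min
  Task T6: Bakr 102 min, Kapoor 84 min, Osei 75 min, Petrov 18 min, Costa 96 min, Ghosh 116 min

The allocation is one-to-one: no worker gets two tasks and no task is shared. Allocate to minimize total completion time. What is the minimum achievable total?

Minimum total: 245 min

Optimal: Bakr→Task T5 (32 min), Kapoor→Task T3 (22 min), Osei→Task T2 (62 min), Petrov→Task T6 (18 min), Costa→Task T7 (33 min), Ghosh→Task T4 (78 min) — total 32+22+62+18+33+78 = 245 min.
Next-best assignment: Bakr→Task T4, Kapoor→Task T3, Osei→Task T2, Petrov→Task T6, Costa→Task T5, Ghosh→Task T7 = 253 min.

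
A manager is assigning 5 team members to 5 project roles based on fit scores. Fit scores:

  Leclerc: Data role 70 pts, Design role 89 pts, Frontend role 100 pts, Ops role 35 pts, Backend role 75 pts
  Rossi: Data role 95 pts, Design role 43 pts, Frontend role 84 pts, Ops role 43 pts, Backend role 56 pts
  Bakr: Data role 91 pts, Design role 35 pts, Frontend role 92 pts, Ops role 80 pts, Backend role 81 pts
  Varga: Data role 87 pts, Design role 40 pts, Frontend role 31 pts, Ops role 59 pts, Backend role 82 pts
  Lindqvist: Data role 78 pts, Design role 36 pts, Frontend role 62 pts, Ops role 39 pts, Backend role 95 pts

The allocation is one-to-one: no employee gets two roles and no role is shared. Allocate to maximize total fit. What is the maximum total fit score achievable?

Max total: 435 pts

This is a one-to-one assignment (maximum-weight bipartite matching).
Optimal: Leclerc→Design role (89 pts), Rossi→Frontend role (84 pts), Bakr→Ops role (80 pts), Varga→Data role (87 pts), Lindqvist→Backend role (95 pts) — total 89+84+80+87+95 = 435 pts.
Column-greedy (each role in turn goes to its best remaining employee) gives 430 pts, worse by 5.
Next-best assignment: Leclerc→Design role, Rossi→Data role, Bakr→Frontend role, Varga→Ops role, Lindqvist→Backend role = 430 pts.
Swapping Bakr↔Varga (Bakr→Data role 91 pts, Varga→Ops role 59 pts) loses 17.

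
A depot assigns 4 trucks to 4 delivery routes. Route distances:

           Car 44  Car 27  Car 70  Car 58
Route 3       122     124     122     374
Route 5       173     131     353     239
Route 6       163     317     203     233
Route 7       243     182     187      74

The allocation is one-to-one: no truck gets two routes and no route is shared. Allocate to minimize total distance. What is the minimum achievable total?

Optimal: Car 44→Route 6 (163 km), Car 27→Route 5 (131 km), Car 70→Route 3 (122 km), Car 58→Route 7 (74 km) — total 163+131+122+74 = 490 km.
Column-greedy (each route in turn goes to its cheapest remaining truck) gives 530 km, worse by 40.
Swapping Car 58↔Car 27 (Car 58→Route 5 239 km, Car 27→Route 7 182 km) adds 216.

Min total: 490 km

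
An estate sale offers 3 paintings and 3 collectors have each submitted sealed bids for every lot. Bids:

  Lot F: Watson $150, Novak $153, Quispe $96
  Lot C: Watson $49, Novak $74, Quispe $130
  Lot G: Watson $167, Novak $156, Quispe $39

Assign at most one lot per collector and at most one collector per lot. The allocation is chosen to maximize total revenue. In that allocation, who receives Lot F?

Novak receives Lot F.

Optimal: Watson→Lot G ($167), Novak→Lot F ($153), Quispe→Lot C ($130) — total 167+153+130 = $450.
No other one-to-one assignment exceeds $450.
Novak's own top lot is Lot G ($156), but forcing Novak→Lot G and reassigning the rest optimally gives only $436 — worse by 14.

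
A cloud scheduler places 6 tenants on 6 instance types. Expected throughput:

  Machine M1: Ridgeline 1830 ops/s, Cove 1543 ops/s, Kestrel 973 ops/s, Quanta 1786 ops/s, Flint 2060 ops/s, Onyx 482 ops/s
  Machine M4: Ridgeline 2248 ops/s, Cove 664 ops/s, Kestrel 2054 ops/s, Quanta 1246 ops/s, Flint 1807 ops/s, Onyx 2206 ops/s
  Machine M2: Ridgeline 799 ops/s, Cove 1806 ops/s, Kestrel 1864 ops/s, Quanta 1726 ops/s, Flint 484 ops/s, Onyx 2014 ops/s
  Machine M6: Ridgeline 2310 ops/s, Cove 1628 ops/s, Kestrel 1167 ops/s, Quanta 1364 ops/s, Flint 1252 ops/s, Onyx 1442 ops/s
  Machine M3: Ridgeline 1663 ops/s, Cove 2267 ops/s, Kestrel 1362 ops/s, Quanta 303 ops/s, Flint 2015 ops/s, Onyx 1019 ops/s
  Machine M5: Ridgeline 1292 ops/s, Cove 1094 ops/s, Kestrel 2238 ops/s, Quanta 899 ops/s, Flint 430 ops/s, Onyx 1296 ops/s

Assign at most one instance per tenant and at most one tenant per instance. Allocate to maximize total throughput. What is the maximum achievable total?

Max total: 12807 ops/s

Optimal: Ridgeline→Machine M6 (2310 ops/s), Cove→Machine M3 (2267 ops/s), Kestrel→Machine M5 (2238 ops/s), Quanta→Machine M2 (1726 ops/s), Flint→Machine M1 (2060 ops/s), Onyx→Machine M4 (2206 ops/s) — total 2310+2267+2238+1726+2060+2206 = 12807 ops/s.
Swapping Onyx↔Flint (Onyx→Machine M1 482 ops/s, Flint→Machine M4 1807 ops/s) loses 1977.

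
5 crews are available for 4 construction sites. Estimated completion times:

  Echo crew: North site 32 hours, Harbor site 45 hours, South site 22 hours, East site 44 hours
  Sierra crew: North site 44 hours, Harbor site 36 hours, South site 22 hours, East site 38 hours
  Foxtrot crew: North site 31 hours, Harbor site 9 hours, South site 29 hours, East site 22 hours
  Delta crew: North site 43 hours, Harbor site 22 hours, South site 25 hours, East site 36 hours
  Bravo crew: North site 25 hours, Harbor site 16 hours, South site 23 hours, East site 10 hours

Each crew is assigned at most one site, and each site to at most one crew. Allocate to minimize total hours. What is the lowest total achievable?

Optimal: Echo crew→North site (32 hours), Foxtrot crew→Harbor site (9 hours), Sierra crew→South site (22 hours), Bravo crew→East site (10 hours) — total 32+9+22+10 = 73 hours.
Min-entry greedy (repeatedly take the single cheapest remaining cell) gives 84 hours, worse by 11.
Next-best assignment: Echo crew→North site, Foxtrot crew→Harbor site, Delta crew→South site, Bravo crew→East site = 76 hours.

Min total: 73 hours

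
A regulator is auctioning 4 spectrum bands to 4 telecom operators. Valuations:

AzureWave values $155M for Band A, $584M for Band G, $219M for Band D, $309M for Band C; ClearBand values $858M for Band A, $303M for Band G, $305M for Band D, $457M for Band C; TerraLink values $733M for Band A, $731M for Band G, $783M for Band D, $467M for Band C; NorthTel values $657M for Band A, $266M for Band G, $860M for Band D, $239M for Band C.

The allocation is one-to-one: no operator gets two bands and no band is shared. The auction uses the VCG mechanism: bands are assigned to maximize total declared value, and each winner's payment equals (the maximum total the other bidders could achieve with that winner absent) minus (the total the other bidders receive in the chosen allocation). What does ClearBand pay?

Efficient allocation: AzureWave→Band G ($584M), ClearBand→Band A ($858M), TerraLink→Band C ($467M), NorthTel→Band D ($860M); total welfare W = $2769M.
ClearBand receives Band A at value $858M, so the others get W − 858 = $1911M.
Without ClearBand: best allocation of the remaining 3 bidders over all 4 bands is AzureWave→Band G ($584M), TerraLink→Band A ($733M), NorthTel→Band D ($860M), total $2177M.
VCG payment = (others' best without ClearBand) − (others' welfare with ClearBand) = 2177 − 1911 = $266M.

ClearBand pays $266M.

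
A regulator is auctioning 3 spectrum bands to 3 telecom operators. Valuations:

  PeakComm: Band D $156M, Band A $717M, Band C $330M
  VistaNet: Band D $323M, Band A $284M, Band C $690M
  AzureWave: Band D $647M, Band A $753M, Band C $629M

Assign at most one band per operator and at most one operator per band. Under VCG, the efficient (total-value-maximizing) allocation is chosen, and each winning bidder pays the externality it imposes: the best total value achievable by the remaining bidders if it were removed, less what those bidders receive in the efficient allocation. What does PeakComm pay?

PeakComm pays $106M.

Efficient allocation: PeakComm→Band A ($717M), VistaNet→Band C ($690M), AzureWave→Band D ($647M); total welfare W = $2054M.
PeakComm receives Band A at value $717M, so the others get W − 717 = $1337M.
Without PeakComm: best allocation of the remaining 2 bidders over all 3 bands is VistaNet→Band C ($690M), AzureWave→Band A ($753M), total $1443M.
VCG payment = (others' best without PeakComm) − (others' welfare with PeakComm) = 1443 − 1337 = $106M.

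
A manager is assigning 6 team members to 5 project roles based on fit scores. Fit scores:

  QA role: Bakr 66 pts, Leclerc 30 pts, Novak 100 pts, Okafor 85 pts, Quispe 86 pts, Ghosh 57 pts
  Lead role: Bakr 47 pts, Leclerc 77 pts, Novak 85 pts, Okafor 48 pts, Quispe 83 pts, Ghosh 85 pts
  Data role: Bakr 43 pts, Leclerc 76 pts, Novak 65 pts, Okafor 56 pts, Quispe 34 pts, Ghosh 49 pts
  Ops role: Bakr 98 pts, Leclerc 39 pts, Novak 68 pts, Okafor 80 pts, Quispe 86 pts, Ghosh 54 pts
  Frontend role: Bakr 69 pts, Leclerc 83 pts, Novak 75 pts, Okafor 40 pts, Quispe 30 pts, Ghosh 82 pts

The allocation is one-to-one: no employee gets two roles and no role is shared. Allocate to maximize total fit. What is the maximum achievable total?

Maximum total: 439 pts

Optimal: Novak→QA role (100 pts), Quispe→Lead role (83 pts), Leclerc→Data role (76 pts), Bakr→Ops role (98 pts), Ghosh→Frontend role (82 pts) — total 100+83+76+98+82 = 439 pts.
Row-greedy (each employee in turn takes its best remaining role) gives 420 pts, worse by 19.
Next-best assignment: Quispe→QA role, Novak→Lead role, Leclerc→Data role, Bakr→Ops role, Ghosh→Frontend role = 427 pts.
No other one-to-one assignment exceeds 439 pts.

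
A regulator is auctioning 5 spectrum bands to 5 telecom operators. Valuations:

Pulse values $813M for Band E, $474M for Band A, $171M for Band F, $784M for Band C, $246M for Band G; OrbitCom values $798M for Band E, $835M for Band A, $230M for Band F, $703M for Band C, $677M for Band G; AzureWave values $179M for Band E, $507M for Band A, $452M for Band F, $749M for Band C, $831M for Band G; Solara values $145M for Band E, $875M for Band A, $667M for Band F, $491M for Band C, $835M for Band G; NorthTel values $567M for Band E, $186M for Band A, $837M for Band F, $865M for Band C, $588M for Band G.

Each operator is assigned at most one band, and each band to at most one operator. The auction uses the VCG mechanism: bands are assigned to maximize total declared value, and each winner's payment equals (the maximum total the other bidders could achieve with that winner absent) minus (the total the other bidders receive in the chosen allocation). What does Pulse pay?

Pulse pays $28M.

Efficient allocation: Pulse→Band C ($784M), OrbitCom→Band E ($798M), AzureWave→Band G ($831M), Solara→Band A ($875M), NorthTel→Band F ($837M); total welfare W = $4125M.
Pulse receives Band C at value $784M, so the others get W − 784 = $3341M.
Without Pulse: best allocation of the remaining 4 bidders over all 5 bands is OrbitCom→Band E ($798M), AzureWave→Band G ($831M), Solara→Band A ($875M), NorthTel→Band C ($865M), total $3369M.
VCG payment = (others' best without Pulse) − (others' welfare with Pulse) = 3369 − 3341 = $28M.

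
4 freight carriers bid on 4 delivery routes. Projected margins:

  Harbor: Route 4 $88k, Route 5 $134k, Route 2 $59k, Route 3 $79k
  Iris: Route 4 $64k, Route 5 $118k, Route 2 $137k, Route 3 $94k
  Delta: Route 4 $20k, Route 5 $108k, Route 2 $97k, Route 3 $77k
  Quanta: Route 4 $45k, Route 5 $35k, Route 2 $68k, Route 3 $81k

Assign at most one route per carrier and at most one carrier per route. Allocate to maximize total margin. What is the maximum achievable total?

Treat this as an assignment problem: match each carrier to one route.
Optimal: Harbor→Route 4 ($88k), Iris→Route 2 ($137k), Delta→Route 5 ($108k), Quanta→Route 3 ($81k) — total 88+137+108+81 = $414k.

Max total: $414k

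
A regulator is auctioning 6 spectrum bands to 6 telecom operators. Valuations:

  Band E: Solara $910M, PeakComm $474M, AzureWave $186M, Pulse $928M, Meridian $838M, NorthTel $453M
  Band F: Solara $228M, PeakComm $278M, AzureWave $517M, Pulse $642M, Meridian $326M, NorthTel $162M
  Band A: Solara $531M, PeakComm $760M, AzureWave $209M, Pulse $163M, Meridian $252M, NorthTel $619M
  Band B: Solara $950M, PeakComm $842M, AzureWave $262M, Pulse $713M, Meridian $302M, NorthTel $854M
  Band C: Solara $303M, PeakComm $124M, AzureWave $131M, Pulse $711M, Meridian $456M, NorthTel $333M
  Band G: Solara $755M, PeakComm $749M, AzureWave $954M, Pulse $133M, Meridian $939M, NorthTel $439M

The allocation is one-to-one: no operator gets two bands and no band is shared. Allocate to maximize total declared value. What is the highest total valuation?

Optimal: Solara→Band E ($910M), PeakComm→Band A ($760M), AzureWave→Band F ($517M), Pulse→Band C ($711M), Meridian→Band G ($939M), NorthTel→Band B ($854M) — total 910+760+517+711+939+854 = $4691M.
Column-greedy (each band in turn goes to its best remaining operator) gives $4050M, worse by 641.
Next-best assignment: Solara→Band E, PeakComm→Band A, AzureWave→Band G, Pulse→Band F, Meridian→Band C, NorthTel→Band B = $4576M.
Swapping PeakComm↔NorthTel (PeakComm→Band B $842M, NorthTel→Band A $619M) loses 153.
Every other assignment is strictly worse.

Maximum total: $4691M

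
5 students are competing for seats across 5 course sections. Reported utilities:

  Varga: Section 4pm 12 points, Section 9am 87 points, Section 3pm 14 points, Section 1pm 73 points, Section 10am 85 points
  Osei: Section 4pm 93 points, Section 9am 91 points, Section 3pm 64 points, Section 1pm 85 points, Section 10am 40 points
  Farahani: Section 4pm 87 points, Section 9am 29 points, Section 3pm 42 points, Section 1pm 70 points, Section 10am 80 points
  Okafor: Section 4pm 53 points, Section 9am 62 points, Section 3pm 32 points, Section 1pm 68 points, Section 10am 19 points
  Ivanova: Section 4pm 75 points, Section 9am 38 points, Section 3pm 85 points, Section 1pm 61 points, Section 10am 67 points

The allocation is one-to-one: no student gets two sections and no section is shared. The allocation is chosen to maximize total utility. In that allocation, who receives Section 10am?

This is the linear assignment problem.
Optimal: Varga→Section 10am (85 points), Osei→Section 9am (91 points), Farahani→Section 4pm (87 points), Okafor→Section 1pm (68 points), Ivanova→Section 3pm (85 points) — total 85+91+87+68+85 = 416 points.
Max-entry greedy (repeatedly take the single best remaining cell) gives 413 points, worse by 3.
Swapping Farahani↔Okafor (Farahani→Section 1pm 70 points, Okafor→Section 4pm 53 points) loses 32.
No other one-to-one assignment exceeds 416 points.
Varga's own top section is Section 9am (87 points), but forcing Varga→Section 9am and reassigning the rest optimally gives only 413 points — worse by 3.

Varga receives Section 10am.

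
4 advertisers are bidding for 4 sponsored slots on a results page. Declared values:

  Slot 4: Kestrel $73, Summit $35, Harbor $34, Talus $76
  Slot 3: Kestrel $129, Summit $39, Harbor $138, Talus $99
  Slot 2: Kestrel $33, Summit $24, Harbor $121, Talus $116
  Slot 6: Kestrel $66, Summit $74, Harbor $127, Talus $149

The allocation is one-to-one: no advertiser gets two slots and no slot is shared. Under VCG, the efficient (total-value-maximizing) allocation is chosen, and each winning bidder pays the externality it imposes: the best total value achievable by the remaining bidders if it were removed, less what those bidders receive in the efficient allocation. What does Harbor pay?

Efficient allocation: Kestrel→Slot 3 ($129), Summit→Slot 4 ($35), Harbor→Slot 2 ($121), Talus→Slot 6 ($149); total welfare W = $434.
Harbor receives Slot 2 at value $121, so the others get W − 121 = $313.
Without Harbor: best allocation of the remaining 3 bidders over all 4 slots is Kestrel→Slot 3 ($129), Summit→Slot 6 ($74), Talus→Slot 2 ($116), total $319.
VCG payment = (others' best without Harbor) − (others' welfare with Harbor) = 319 − 313 = $6.

Harbor pays $6.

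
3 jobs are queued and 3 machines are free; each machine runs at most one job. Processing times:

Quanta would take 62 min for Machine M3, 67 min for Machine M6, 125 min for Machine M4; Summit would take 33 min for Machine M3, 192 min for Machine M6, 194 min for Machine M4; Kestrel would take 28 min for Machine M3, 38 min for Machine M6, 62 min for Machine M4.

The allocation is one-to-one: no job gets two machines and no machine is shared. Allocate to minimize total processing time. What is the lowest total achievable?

Minimum total: 162 min

This is the linear assignment problem.
Optimal: Quanta→Machine M6 (67 min), Summit→Machine M3 (33 min), Kestrel→Machine M4 (62 min) — total 67+33+62 = 162 min.
Column-greedy (each machine in turn goes to its cheapest remaining job) gives 289 min, worse by 127.
Swapping Summit↔Quanta (Summit→Machine M6 192 min, Quanta→Machine M3 62 min) adds 154.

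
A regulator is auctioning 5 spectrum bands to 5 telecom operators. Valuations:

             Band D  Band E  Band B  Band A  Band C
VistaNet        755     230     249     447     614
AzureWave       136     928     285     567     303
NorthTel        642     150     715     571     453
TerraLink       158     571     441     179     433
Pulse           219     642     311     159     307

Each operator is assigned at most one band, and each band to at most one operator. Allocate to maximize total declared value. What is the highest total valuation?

Max total: $3112M

This is the linear assignment problem.
Optimal: VistaNet→Band D ($755M), AzureWave→Band A ($567M), NorthTel→Band B ($715M), TerraLink→Band C ($433M), Pulse→Band E ($642M) — total 755+567+715+433+642 = $3112M.
Row-greedy (each operator in turn takes its best remaining band) gives $2990M, worse by 122.
Next-best assignment: VistaNet→Band D, AzureWave→Band E, NorthTel→Band A, TerraLink→Band B, Pulse→Band C = $3002M.
Swapping NorthTel↔TerraLink (NorthTel→Band C $453M, TerraLink→Band B $441M) loses 254.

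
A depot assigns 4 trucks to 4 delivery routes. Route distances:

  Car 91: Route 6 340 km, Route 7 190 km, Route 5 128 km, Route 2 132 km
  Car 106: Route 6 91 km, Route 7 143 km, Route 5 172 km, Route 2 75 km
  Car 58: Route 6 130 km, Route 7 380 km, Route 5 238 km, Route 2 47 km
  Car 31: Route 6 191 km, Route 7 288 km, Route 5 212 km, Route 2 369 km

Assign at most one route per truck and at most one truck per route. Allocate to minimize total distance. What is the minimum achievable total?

This is a one-to-one assignment (minimum-cost bipartite matching).
Optimal: Car 91→Route 5 (128 km), Car 106→Route 7 (143 km), Car 58→Route 2 (47 km), Car 31→Route 6 (191 km) — total 128+143+47+191 = 509 km.
Min-entry greedy (repeatedly take the single cheapest remaining cell) gives 554 km, worse by 45.
Swapping Car 58↔Car 91 (Car 58→Route 5 238 km, Car 91→Route 2 132 km) adds 195.

Minimum total: 509 km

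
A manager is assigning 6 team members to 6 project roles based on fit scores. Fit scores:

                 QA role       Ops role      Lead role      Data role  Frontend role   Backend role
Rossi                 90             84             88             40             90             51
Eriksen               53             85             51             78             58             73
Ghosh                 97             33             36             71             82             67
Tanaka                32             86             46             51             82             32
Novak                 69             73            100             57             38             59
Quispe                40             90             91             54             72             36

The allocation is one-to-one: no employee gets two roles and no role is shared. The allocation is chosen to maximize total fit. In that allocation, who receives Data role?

Optimal: Rossi→QA role (90 pts), Eriksen→Data role (78 pts), Ghosh→Backend role (67 pts), Tanaka→Frontend role (82 pts), Novak→Lead role (100 pts), Quispe→Ops role (90 pts) — total 90+78+67+82+100+90 = 507 pts.
Max-entry greedy (repeatedly take the single best remaining cell) gives 487 pts, worse by 20.
Swapping Ghosh↔Rossi (Ghosh→QA role 97 pts, Rossi→Backend role 51 pts) loses 9.
No other one-to-one assignment exceeds 507 pts.
Eriksen's own top role is Ops role (85 pts), but forcing Eriksen→Ops role and reassigning the rest optimally gives only 478 pts — worse by 29.

Eriksen receives Data role.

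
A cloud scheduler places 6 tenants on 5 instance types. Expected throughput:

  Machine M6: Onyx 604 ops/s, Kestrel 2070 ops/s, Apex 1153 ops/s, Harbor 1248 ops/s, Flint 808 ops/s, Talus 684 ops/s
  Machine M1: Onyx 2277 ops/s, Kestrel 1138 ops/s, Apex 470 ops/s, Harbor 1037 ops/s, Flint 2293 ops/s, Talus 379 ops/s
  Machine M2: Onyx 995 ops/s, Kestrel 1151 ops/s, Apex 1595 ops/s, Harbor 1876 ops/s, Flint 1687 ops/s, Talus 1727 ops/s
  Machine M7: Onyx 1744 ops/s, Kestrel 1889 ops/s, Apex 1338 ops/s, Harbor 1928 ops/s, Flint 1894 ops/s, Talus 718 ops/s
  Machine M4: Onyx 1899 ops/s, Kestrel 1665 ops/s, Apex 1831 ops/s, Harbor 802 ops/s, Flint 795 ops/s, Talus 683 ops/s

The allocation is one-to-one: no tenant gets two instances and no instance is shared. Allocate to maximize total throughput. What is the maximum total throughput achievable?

Optimal: Kestrel→Machine M6 (2070 ops/s), Onyx→Machine M1 (2277 ops/s), Harbor→Machine M2 (1876 ops/s), Flint→Machine M7 (1894 ops/s), Apex→Machine M4 (1831 ops/s) — total 2070+2277+1876+1894+1831 = 9948 ops/s.
Column-greedy (each instance in turn goes to its best remaining tenant) gives 9814 ops/s, worse by 134.
Next-best assignment: Kestrel→Machine M6, Flint→Machine M1, Talus→Machine M2, Harbor→Machine M7, Onyx→Machine M4 = 9917 ops/s.

Maximum total: 9948 ops/s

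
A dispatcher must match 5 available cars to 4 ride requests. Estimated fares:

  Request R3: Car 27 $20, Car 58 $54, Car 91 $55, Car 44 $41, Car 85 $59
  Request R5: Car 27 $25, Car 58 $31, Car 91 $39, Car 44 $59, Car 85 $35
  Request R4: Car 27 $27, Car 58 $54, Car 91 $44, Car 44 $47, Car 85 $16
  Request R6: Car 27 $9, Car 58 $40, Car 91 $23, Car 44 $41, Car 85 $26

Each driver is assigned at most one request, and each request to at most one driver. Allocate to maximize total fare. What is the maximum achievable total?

Max total: $202

Optimal: Car 85→Request R3 ($59), Car 44→Request R5 ($59), Car 91→Request R4 ($44), Car 58→Request R6 ($40) — total 59+59+44+40 = $202.
Next-best assignment: Car 85→Request R3, Car 44→Request R5, Car 58→Request R4, Car 91→Request R6 = $195.
Swapping Car 58↔Car 91 (Car 58→Request R4 $54, Car 91→Request R6 $23) loses 7.
Checked against all permutations: $202 is optimal.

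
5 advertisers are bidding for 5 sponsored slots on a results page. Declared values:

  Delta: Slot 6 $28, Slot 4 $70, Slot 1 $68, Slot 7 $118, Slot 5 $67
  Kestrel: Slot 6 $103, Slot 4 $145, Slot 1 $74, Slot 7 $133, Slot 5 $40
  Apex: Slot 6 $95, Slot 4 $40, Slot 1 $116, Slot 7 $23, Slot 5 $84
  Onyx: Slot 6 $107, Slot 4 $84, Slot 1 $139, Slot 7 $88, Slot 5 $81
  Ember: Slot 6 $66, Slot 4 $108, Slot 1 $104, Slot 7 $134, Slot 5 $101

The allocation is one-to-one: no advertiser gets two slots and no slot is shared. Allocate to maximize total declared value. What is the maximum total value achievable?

Optimal: Delta→Slot 7 ($118), Kestrel→Slot 4 ($145), Apex→Slot 6 ($95), Onyx→Slot 1 ($139), Ember→Slot 5 ($101) — total 118+145+95+139+101 = $598.
Row-greedy (each advertiser in turn takes its best remaining slot) gives $587, worse by 11.
Swapping Onyx↔Kestrel (Onyx→Slot 4 $84, Kestrel→Slot 1 $74) loses 126.

Maximum total: $598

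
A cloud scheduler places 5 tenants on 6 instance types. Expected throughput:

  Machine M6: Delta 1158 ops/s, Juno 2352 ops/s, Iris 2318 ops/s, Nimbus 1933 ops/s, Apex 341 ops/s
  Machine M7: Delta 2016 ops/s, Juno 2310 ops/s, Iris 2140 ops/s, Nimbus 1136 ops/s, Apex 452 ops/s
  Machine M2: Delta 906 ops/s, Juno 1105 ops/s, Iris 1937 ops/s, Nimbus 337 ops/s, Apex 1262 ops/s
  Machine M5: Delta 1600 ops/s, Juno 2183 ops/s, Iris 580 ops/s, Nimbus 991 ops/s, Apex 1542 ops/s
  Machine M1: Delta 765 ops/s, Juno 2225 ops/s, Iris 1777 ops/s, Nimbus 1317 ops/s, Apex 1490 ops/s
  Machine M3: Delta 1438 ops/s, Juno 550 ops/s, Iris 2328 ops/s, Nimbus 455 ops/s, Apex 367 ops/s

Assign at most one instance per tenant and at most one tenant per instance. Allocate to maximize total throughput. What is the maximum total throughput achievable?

Optimal: Delta→Machine M7 (2016 ops/s), Juno→Machine M1 (2225 ops/s), Iris→Machine M3 (2328 ops/s), Nimbus→Machine M6 (1933 ops/s), Apex→Machine M5 (1542 ops/s) — total 2016+2225+2328+1933+1542 = 10044 ops/s.
Swapping Apex↔Juno (Apex→Machine M1 1490 ops/s, Juno→Machine M5 2183 ops/s) loses 94.
No other one-to-one assignment exceeds 10044 ops/s.

Maximum total: 10044 ops/s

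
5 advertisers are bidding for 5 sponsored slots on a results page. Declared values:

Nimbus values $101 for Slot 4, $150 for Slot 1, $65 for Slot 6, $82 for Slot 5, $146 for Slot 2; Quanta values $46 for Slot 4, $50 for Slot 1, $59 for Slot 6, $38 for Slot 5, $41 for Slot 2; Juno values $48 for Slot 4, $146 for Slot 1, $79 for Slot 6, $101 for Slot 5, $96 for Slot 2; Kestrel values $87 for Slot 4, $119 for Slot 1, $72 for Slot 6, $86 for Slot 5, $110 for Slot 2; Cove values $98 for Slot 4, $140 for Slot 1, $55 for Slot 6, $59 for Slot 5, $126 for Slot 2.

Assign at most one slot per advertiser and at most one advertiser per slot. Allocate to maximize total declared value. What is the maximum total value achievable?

Max total: $535

Optimal: Nimbus→Slot 2 ($146), Quanta→Slot 6 ($59), Juno→Slot 1 ($146), Kestrel→Slot 5 ($86), Cove→Slot 4 ($98) — total 146+59+146+86+98 = $535.
Max-entry greedy (repeatedly take the single best remaining cell) gives $523, worse by 12.
Every other assignment is strictly worse.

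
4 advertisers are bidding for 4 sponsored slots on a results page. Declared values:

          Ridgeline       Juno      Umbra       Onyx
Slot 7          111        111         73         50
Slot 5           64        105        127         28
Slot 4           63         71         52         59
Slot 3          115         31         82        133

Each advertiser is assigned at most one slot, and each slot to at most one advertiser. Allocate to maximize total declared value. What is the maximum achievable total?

Maximum total: $442

Optimal: Ridgeline→Slot 7 ($111), Juno→Slot 4 ($71), Umbra→Slot 5 ($127), Onyx→Slot 3 ($133) — total 111+71+127+133 = $442.
Next-best assignment: Ridgeline→Slot 4, Juno→Slot 7, Umbra→Slot 5, Onyx→Slot 3 = $434.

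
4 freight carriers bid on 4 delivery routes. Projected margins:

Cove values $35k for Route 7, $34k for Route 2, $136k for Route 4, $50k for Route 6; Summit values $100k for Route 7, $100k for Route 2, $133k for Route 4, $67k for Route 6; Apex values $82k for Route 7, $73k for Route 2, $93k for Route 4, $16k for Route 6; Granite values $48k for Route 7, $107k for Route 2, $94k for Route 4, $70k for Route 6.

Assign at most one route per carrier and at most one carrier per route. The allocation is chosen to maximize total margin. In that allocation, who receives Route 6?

Summit receives Route 6.

Optimal: Cove→Route 4 ($136k), Summit→Route 6 ($67k), Apex→Route 7 ($82k), Granite→Route 2 ($107k) — total 136+67+82+107 = $392k.
Next-best assignment: Cove→Route 4, Summit→Route 2, Apex→Route 7, Granite→Route 6 = $388k.
Every other assignment is strictly worse.
Summit's own top route is Route 4 ($133k), but forcing Summit→Route 4 and reassigning the rest optimally gives only $372k — worse by 20.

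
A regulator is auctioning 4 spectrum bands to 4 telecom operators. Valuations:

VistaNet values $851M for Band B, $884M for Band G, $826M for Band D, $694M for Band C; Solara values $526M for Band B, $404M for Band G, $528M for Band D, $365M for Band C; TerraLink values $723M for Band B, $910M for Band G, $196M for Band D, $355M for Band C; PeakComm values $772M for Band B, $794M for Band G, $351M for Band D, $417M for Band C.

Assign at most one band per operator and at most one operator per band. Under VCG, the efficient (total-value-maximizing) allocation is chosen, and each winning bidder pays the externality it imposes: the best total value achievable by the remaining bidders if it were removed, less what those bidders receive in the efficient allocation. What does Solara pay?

Solara pays $132M.

Efficient allocation: VistaNet→Band C ($694M), Solara→Band D ($528M), TerraLink→Band G ($910M), PeakComm→Band B ($772M); total welfare W = $2904M.
Solara receives Band D at value $528M, so the others get W − 528 = $2376M.
Without Solara: best allocation of the remaining 3 bidders over all 4 bands is VistaNet→Band D ($826M), TerraLink→Band G ($910M), PeakComm→Band B ($772M), total $2508M.
VCG payment = (others' best without Solara) − (others' welfare with Solara) = 2508 − 2376 = $132M.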